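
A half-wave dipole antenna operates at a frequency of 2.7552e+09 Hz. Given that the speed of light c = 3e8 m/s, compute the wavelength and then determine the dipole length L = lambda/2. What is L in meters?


lambda = c / f = 3.0000e+08 / 2.7552e+09 = 0.1088850 m
L = lambda / 2 = 0.1088850 / 2 = 0.05444 m

0.05444 m


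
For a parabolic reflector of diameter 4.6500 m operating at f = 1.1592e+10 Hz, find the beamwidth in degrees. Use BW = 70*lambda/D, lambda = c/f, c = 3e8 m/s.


lambda = c / f = 3.0000e+08 / 1.1592e+10 = 0.02587992 m
BW = 70 * 0.02587992 / 4.6500 = 0.3896 deg

0.3896 deg


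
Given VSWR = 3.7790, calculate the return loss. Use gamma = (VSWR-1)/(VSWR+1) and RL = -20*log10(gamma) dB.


gamma = (3.7790 - 1) / (3.7790 + 1) = 0.5815024
RL = -20 * log10(0.5815024) = 4.709 dB

4.709 dB


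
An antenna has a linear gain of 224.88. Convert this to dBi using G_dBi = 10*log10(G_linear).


G_dBi = 10 * log10(224.88) = 23.52 dBi

23.52 dBi


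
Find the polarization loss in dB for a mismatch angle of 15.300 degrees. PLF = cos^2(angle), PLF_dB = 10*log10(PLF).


PLF_linear = cos^2(15.300 deg) = 0.9303710
PLF_dB = 10 * log10(0.9303710) = -0.3134 dB

-0.3134 dB


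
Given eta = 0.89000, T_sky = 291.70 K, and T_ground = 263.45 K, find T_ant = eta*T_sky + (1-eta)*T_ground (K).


T_ant = 0.89000 * 291.70 + (1 - 0.89000) * 263.45 = 288.6 K

288.6 K


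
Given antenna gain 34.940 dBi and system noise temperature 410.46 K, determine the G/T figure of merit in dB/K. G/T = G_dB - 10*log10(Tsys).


G/T = 34.940 - 10*log10(410.46) = 34.940 - 26.13271 = 8.807 dB/K

8.807 dB/K


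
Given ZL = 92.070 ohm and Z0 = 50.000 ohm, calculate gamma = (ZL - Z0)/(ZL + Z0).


gamma = (92.070 - 50.000) / (92.070 + 50.000) = 0.2961

0.2961


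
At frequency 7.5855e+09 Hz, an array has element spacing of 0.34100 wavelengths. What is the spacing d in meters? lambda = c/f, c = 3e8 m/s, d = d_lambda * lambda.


lambda = c / f = 3.0000e+08 / 7.5855e+09 = 0.03954914 m
d = 0.34100 * 0.03954914 = 0.01349 m

0.01349 m


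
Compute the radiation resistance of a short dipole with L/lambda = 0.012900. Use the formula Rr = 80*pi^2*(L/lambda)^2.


Rr = 80 * pi^2 * (0.012900)^2 = 80 * 9.869604 * 1.664100e-04 = 0.1314 ohm

0.1314 ohm


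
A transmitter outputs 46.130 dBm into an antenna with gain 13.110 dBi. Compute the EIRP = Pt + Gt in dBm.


EIRP = Pt + Gt = 46.130 + 13.110 = 59.24 dBm

59.24 dBm


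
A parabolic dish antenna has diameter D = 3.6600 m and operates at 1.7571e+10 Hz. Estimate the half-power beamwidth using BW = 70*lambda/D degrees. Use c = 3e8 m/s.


lambda = c / f = 3.0000e+08 / 1.7571e+10 = 0.01707359 m
BW = 70 * 0.01707359 / 3.6600 = 0.3265 deg

0.3265 deg


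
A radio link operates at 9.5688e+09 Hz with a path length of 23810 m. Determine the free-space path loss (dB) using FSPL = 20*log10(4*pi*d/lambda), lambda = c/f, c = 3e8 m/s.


lambda = c / f = 3.0000e+08 / 9.5688e+09 = 0.03135189 m
FSPL = 20 * log10(4*pi*23810/0.03135189) = 139.6 dB

139.6 dB


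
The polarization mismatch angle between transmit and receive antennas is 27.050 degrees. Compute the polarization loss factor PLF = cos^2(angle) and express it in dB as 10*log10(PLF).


PLF_linear = cos^2(27.050 deg) = 0.7931862
PLF_dB = 10 * log10(0.7931862) = -1.006 dB

-1.006 dB


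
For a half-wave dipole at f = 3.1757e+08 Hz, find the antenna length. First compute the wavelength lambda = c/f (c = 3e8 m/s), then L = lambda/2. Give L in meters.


lambda = c / f = 3.0000e+08 / 3.1757e+08 = 0.9446736 m
L = lambda / 2 = 0.9446736 / 2 = 0.4723 m

0.4723 m


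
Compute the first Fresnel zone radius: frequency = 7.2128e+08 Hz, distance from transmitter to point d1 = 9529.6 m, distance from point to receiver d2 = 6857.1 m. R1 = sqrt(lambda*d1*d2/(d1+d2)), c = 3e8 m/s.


lambda = c / f = 3.0000e+08 / 7.2128e+08 = 0.4159272 m
R1 = sqrt(0.4159272 * 9529.6 * 6857.1 / (9529.6 + 6857.1)) = 40.73 m

40.73 m


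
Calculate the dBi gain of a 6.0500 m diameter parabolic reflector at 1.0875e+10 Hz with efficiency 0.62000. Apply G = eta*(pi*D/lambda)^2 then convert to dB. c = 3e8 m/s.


lambda = c / f = 3.0000e+08 / 1.0875e+10 = 0.02758621 m
G_linear = 0.62000 * (pi * 6.0500 / 0.02758621)^2 = 294318.9
G_dBi = 10 * log10(294318.9) = 54.69 dBi

54.69 dBi


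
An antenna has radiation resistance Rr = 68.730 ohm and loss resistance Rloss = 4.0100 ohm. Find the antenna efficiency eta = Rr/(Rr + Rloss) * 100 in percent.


eta = 68.730 / (68.730 + 4.0100) * 100 = 94.49%

94.49%


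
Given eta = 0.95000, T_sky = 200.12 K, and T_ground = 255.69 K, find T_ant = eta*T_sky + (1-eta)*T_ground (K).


T_ant = 0.95000 * 200.12 + (1 - 0.95000) * 255.69 = 202.9 K

202.9 K


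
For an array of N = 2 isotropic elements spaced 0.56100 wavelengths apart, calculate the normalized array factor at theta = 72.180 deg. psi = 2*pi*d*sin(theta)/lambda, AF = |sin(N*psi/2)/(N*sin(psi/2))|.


psi = 2*pi*0.56100*sin(72.180 deg) = 3.355753 rad
AF = |sin(2*3.355753/2) / (2*sin(3.355753/2))| = 0.1069

0.1069


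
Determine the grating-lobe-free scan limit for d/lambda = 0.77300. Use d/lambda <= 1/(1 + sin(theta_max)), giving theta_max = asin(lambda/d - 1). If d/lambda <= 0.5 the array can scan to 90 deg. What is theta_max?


lambda/d - 1 = 1/0.77300 - 1 = 0.2936611
theta_max = asin(0.2936611) = 17.08 deg

17.08 deg


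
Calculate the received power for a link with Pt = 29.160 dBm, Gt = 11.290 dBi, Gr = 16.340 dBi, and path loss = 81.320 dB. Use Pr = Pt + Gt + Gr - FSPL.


Pr = 29.160 + 11.290 + 16.340 - 81.320 = -24.53 dBm

-24.53 dBm


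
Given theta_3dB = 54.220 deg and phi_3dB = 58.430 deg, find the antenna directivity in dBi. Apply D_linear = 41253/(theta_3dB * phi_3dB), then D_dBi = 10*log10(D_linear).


D_linear = 41253 / (54.220 * 58.430) = 13.02147
D_dBi = 10 * log10(13.02147) = 11.15 dBi

11.15 dBi


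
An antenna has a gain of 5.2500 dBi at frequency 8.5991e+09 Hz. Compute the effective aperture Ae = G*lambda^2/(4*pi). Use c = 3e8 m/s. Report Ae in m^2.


lambda = c / f = 3.0000e+08 / 8.5991e+09 = 0.03488737 m
G_linear = 10^(5.2500/10) = 3.349654
Ae = G_linear * lambda^2 / (4*pi) = 3.349654 * 0.03488737^2 / (4*pi) = 3.244e-04 m^2

3.244e-04 m^2


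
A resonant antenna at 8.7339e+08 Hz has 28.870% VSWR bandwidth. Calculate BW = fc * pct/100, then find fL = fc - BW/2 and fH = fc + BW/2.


BW = 8.7339e+08 * 28.870/100 = 2.521477e+08 Hz
fL = 8.7339e+08 - 2.521477e+08/2 = 7.473e+08 Hz
fH = 8.7339e+08 + 2.521477e+08/2 = 9.995e+08 Hz

BW=2.521e+08 Hz, fL=7.473e+08 Hz, fH=9.995e+08 Hz


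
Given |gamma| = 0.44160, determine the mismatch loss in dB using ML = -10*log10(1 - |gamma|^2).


ML = -10 * log10(1 - 0.44160^2) = -10 * log10(0.80498944) = 0.9421 dB

0.9421 dB


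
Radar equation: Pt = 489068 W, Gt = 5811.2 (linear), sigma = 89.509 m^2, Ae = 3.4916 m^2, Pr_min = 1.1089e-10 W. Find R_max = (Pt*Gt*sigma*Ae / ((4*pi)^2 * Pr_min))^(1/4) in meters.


R^4 = 489068*5811.2*89.509*3.4916 / ((4*pi)^2 * 1.1089e-10) = 5.072408e+19
R_max = 5.072408e+19^0.25 = 84392 m

84392 m


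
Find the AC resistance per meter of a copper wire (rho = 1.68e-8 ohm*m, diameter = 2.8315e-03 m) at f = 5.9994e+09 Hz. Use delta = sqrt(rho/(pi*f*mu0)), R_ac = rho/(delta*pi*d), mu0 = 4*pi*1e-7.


delta = sqrt(1.68e-8 / (pi * 5.9994e+09 * 4*pi*1e-7)) = 8.422109e-07 m
R_ac = 1.68e-8 / (8.422109e-07 * pi * 2.8315e-03) = 2.242 ohm/m

2.242 ohm/m


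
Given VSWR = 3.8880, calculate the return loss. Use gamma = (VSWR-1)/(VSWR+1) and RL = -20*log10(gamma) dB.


gamma = (3.8880 - 1) / (3.8880 + 1) = 0.5908347
RL = -20 * log10(0.5908347) = 4.571 dB

4.571 dB


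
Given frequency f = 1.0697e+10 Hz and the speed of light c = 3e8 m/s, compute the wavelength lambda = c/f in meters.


lambda = c / f = 3.0000e+08 / 1.0697e+10 = 0.02805 m

0.02805 m


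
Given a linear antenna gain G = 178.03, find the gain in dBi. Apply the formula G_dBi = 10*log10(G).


G_dBi = 10 * log10(178.03) = 22.50 dBi

22.50 dBi


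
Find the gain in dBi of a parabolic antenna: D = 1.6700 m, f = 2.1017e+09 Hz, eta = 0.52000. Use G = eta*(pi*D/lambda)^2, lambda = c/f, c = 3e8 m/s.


lambda = c / f = 3.0000e+08 / 2.1017e+09 = 0.1427416 m
G_linear = 0.52000 * (pi * 1.6700 / 0.1427416)^2 = 702.4815
G_dBi = 10 * log10(702.4815) = 28.47 dBi

28.47 dBi


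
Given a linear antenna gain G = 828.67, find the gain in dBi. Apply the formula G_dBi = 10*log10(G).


G_dBi = 10 * log10(828.67) = 29.18 dBi

29.18 dBi


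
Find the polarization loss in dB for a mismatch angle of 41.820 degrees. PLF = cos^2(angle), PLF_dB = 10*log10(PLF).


PLF_linear = cos^2(41.820 deg) = 0.5553876
PLF_dB = 10 * log10(0.5553876) = -2.554 dB

-2.554 dB


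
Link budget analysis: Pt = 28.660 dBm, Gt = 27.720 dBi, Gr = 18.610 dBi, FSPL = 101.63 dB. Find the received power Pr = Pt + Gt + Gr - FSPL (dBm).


Pr = 28.660 + 27.720 + 18.610 - 101.63 = -26.64 dBm

-26.64 dBm


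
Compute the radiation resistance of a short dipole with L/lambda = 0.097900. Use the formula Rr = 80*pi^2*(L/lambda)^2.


Rr = 80 * pi^2 * (0.097900)^2 = 80 * 9.869604 * 9.584410e-03 = 7.568 ohm

7.568 ohm


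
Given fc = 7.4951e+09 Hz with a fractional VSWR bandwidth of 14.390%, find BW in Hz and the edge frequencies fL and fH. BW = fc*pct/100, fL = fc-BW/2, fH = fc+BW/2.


BW = 7.4951e+09 * 14.390/100 = 1.078545e+09 Hz
fL = 7.4951e+09 - 1.078545e+09/2 = 6.956e+09 Hz
fH = 7.4951e+09 + 1.078545e+09/2 = 8.034e+09 Hz

BW=1.079e+09 Hz, fL=6.956e+09 Hz, fH=8.034e+09 Hz


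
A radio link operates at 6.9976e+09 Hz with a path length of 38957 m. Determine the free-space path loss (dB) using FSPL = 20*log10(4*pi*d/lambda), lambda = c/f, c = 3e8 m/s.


lambda = c / f = 3.0000e+08 / 6.9976e+09 = 0.04287184 m
FSPL = 20 * log10(4*pi*38957/0.04287184) = 141.2 dB

141.2 dB


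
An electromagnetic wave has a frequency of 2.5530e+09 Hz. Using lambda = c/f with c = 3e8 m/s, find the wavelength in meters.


lambda = c / f = 3.0000e+08 / 2.5530e+09 = 0.1175 m

0.1175 m


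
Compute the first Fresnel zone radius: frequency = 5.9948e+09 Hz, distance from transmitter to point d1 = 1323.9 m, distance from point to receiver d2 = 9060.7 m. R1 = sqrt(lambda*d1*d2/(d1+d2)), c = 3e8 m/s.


lambda = c / f = 3.0000e+08 / 5.9948e+09 = 0.05004337 m
R1 = sqrt(0.05004337 * 1323.9 * 9060.7 / (1323.9 + 9060.7)) = 7.603 m

7.603 m


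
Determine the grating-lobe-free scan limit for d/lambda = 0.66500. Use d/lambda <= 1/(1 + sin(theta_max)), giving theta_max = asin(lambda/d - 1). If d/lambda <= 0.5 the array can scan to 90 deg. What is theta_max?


lambda/d - 1 = 1/0.66500 - 1 = 0.5037594
theta_max = asin(0.5037594) = 30.25 deg

30.25 deg


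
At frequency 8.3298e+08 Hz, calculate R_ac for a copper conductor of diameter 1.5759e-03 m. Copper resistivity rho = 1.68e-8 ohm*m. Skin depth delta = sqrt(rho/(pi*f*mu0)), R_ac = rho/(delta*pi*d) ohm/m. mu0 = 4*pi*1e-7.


delta = sqrt(1.68e-8 / (pi * 8.3298e+08 * 4*pi*1e-7)) = 2.260255e-06 m
R_ac = 1.68e-8 / (2.260255e-06 * pi * 1.5759e-03) = 1.501 ohm/m

1.501 ohm/m


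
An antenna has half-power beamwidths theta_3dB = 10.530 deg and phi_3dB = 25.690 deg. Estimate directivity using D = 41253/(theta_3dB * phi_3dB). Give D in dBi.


D_linear = 41253 / (10.530 * 25.690) = 152.4976
D_dBi = 10 * log10(152.4976) = 21.83 dBi

21.83 dBi


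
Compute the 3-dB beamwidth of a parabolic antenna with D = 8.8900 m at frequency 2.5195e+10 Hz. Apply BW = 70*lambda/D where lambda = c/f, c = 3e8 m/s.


lambda = c / f = 3.0000e+08 / 2.5195e+10 = 0.01190712 m
BW = 70 * 0.01190712 / 8.8900 = 0.09376 deg

0.09376 deg


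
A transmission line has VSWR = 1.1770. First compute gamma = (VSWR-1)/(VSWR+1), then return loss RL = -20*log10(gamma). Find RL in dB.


gamma = (1.1770 - 1) / (1.1770 + 1) = 0.08130455
RL = -20 * log10(0.08130455) = 21.80 dB

21.80 dB


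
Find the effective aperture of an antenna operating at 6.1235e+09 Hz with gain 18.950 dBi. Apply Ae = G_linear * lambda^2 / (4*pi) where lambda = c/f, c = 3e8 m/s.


lambda = c / f = 3.0000e+08 / 6.1235e+09 = 0.04899159 m
G_linear = 10^(18.950/10) = 78.52356
Ae = G_linear * lambda^2 / (4*pi) = 78.52356 * 0.04899159^2 / (4*pi) = 0.01500 m^2

0.01500 m^2


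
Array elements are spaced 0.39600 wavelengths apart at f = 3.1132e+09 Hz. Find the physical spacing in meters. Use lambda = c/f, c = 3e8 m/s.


lambda = c / f = 3.0000e+08 / 3.1132e+09 = 0.09636387 m
d = 0.39600 * 0.09636387 = 0.03816 m

0.03816 m


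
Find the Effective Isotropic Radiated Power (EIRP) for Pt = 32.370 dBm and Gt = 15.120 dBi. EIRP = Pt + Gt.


EIRP = Pt + Gt = 32.370 + 15.120 = 47.49 dBm

47.49 dBm


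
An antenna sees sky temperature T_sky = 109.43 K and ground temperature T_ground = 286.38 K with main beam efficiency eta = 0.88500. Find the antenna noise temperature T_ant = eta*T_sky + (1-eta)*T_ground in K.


T_ant = 0.88500 * 109.43 + (1 - 0.88500) * 286.38 = 129.8 K

129.8 K


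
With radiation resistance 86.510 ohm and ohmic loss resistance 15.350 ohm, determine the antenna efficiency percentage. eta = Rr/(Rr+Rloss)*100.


eta = 86.510 / (86.510 + 15.350) * 100 = 84.93%

84.93%


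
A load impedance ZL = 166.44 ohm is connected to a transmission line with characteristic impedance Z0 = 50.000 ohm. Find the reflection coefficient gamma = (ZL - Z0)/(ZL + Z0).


gamma = (166.44 - 50.000) / (166.44 + 50.000) = 0.5380

0.5380


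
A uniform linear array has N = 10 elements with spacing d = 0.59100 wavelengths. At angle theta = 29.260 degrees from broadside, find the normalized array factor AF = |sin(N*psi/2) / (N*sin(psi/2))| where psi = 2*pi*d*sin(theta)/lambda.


psi = 2*pi*0.59100*sin(29.260 deg) = 1.814993 rad
AF = |sin(10*1.814993/2) / (10*sin(1.814993/2))| = 0.04349

0.04349


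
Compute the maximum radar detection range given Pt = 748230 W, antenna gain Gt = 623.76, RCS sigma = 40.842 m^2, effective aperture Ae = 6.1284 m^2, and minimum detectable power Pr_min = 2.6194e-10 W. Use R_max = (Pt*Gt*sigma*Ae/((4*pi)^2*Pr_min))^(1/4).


R^4 = 748230*623.76*40.842*6.1284 / ((4*pi)^2 * 2.6194e-10) = 2.824133e+18
R_max = 2.824133e+18^0.25 = 40994 m

40994 m


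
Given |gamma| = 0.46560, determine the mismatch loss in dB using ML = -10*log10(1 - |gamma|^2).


ML = -10 * log10(1 - 0.46560^2) = -10 * log10(0.78321664) = 1.061 dB

1.061 dB


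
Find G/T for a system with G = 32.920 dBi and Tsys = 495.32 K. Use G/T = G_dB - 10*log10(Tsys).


G/T = 32.920 - 10*log10(495.32) = 32.920 - 26.94886 = 5.971 dB/K

5.971 dB/K


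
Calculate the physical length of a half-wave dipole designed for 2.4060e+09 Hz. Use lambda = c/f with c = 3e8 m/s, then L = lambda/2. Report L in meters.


lambda = c / f = 3.0000e+08 / 2.4060e+09 = 0.1246883 m
L = lambda / 2 = 0.1246883 / 2 = 0.06234 m

0.06234 m


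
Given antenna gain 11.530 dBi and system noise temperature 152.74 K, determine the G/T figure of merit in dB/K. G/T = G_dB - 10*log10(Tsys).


G/T = 11.530 - 10*log10(152.74) = 11.530 - 21.83953 = -10.31 dB/K

-10.31 dB/K


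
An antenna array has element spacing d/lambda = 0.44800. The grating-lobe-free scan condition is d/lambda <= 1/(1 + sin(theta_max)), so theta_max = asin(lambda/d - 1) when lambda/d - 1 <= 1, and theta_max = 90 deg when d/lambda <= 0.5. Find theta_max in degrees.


lambda/d - 1 = 1/0.44800 - 1 = 1.232143 >= 1
d/lambda <= 0.5, so the array can scan to endfire without grating lobes: theta_max = 90 deg

90 deg


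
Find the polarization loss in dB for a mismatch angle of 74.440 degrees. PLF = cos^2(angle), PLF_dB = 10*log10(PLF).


PLF_linear = cos^2(74.440 deg) = 0.07195664
PLF_dB = 10 * log10(0.07195664) = -11.43 dB

-11.43 dB


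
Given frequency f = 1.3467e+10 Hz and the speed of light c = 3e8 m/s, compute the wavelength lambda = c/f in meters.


lambda = c / f = 3.0000e+08 / 1.3467e+10 = 0.02228 m

0.02228 m


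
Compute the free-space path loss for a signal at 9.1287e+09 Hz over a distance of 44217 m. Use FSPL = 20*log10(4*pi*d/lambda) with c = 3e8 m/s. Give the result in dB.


lambda = c / f = 3.0000e+08 / 9.1287e+09 = 0.03286339 m
FSPL = 20 * log10(4*pi*44217/0.03286339) = 144.6 dB

144.6 dB


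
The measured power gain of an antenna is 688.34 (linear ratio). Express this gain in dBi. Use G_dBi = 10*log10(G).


G_dBi = 10 * log10(688.34) = 28.38 dBi

28.38 dBi


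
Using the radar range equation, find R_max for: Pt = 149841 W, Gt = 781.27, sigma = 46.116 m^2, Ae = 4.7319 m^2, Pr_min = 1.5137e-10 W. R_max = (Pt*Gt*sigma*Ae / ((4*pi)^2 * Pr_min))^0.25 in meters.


R^4 = 149841*781.27*46.116*4.7319 / ((4*pi)^2 * 1.5137e-10) = 1.068709e+18
R_max = 1.068709e+18^0.25 = 32153 m

32153 m


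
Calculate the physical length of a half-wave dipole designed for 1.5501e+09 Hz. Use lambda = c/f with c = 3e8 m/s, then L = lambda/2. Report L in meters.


lambda = c / f = 3.0000e+08 / 1.5501e+09 = 0.1935359 m
L = lambda / 2 = 0.1935359 / 2 = 0.09677 m

0.09677 m


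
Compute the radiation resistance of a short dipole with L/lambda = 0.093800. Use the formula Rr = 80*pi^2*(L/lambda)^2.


Rr = 80 * pi^2 * (0.093800)^2 = 80 * 9.869604 * 8.798440e-03 = 6.947 ohm

6.947 ohm


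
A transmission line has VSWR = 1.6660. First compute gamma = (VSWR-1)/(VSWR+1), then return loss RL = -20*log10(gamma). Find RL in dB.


gamma = (1.6660 - 1) / (1.6660 + 1) = 0.2498125
RL = -20 * log10(0.2498125) = 12.05 dB

12.05 dB


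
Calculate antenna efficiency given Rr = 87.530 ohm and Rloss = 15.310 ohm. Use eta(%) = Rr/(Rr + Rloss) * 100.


eta = 87.530 / (87.530 + 15.310) * 100 = 85.11%

85.11%


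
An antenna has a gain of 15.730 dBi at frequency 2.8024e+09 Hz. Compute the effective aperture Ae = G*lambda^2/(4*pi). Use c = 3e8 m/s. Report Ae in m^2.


lambda = c / f = 3.0000e+08 / 2.8024e+09 = 0.1070511 m
G_linear = 10^(15.730/10) = 37.41106
Ae = G_linear * lambda^2 / (4*pi) = 37.41106 * 0.1070511^2 / (4*pi) = 0.03412 m^2

0.03412 m^2


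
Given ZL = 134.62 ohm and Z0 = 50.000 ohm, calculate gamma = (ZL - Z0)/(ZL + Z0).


gamma = (134.62 - 50.000) / (134.62 + 50.000) = 0.4583

0.4583


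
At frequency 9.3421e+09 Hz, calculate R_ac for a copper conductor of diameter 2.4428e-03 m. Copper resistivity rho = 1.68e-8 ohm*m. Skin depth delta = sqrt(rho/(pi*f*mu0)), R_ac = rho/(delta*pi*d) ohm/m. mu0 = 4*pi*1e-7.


delta = sqrt(1.68e-8 / (pi * 9.3421e+09 * 4*pi*1e-7)) = 6.749203e-07 m
R_ac = 1.68e-8 / (6.749203e-07 * pi * 2.4428e-03) = 3.244 ohm/m

3.244 ohm/m


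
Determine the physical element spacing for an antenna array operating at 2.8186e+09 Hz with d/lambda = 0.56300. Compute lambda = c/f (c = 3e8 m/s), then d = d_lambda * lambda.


lambda = c / f = 3.0000e+08 / 2.8186e+09 = 0.1064358 m
d = 0.56300 * 0.1064358 = 0.05992 m

0.05992 m


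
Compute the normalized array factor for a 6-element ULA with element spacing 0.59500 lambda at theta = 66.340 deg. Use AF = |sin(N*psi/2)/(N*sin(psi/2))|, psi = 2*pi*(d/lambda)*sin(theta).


psi = 2*pi*0.59500*sin(66.340 deg) = 3.424248 rad
AF = |sin(6*3.424248/2) / (6*sin(3.424248/2))| = 0.1262

0.1262


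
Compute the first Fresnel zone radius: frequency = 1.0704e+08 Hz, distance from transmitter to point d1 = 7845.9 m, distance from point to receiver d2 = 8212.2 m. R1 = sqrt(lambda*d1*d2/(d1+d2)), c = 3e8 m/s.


lambda = c / f = 3.0000e+08 / 1.0704e+08 = 2.802691 m
R1 = sqrt(2.802691 * 7845.9 * 8212.2 / (7845.9 + 8212.2)) = 106.0 m

106.0 m


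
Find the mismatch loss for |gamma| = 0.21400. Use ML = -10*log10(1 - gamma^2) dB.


ML = -10 * log10(1 - 0.21400^2) = -10 * log10(0.954204) = 0.2036 dB

0.2036 dB


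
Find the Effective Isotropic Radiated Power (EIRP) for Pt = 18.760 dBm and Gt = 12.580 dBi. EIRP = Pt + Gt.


EIRP = Pt + Gt = 18.760 + 12.580 = 31.34 dBm

31.34 dBm


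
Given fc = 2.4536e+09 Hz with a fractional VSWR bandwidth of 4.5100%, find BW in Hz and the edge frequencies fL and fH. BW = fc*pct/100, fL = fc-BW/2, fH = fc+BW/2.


BW = 2.4536e+09 * 4.5100/100 = 1.106574e+08 Hz
fL = 2.4536e+09 - 1.106574e+08/2 = 2.398e+09 Hz
fH = 2.4536e+09 + 1.106574e+08/2 = 2.509e+09 Hz

BW=1.107e+08 Hz, fL=2.398e+09 Hz, fH=2.509e+09 Hz


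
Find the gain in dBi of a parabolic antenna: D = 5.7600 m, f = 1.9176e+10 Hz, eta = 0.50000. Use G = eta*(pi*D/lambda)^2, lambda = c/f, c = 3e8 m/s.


lambda = c / f = 3.0000e+08 / 1.9176e+10 = 0.01564456 m
G_linear = 0.50000 * (pi * 5.7600 / 0.01564456)^2 = 668941.3
G_dBi = 10 * log10(668941.3) = 58.25 dBi

58.25 dBi


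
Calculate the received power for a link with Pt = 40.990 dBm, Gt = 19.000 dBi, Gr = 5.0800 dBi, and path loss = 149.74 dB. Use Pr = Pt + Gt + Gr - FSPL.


Pr = 40.990 + 19.000 + 5.0800 - 149.74 = -84.67 dBm

-84.67 dBm


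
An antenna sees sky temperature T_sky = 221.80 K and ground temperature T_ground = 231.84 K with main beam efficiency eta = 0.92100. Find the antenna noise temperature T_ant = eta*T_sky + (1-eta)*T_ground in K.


T_ant = 0.92100 * 221.80 + (1 - 0.92100) * 231.84 = 222.6 K

222.6 K


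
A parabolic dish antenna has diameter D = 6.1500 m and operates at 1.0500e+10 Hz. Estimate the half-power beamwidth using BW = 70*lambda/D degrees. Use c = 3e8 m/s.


lambda = c / f = 3.0000e+08 / 1.0500e+10 = 0.02857143 m
BW = 70 * 0.02857143 / 6.1500 = 0.3252 deg

0.3252 deg


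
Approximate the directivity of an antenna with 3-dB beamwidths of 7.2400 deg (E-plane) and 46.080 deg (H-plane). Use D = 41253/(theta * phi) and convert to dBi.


D_linear = 41253 / (7.2400 * 46.080) = 123.6530
D_dBi = 10 * log10(123.6530) = 20.92 dBi

20.92 dBi


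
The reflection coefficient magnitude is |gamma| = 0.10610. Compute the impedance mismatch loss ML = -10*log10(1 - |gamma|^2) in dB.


ML = -10 * log10(1 - 0.10610^2) = -10 * log10(0.98874279) = 0.04917 dB

0.04917 dB


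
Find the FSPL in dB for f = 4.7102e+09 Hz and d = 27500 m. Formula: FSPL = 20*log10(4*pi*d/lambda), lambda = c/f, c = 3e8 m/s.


lambda = c / f = 3.0000e+08 / 4.7102e+09 = 0.06369156 m
FSPL = 20 * log10(4*pi*27500/0.06369156) = 134.7 dB

134.7 dB


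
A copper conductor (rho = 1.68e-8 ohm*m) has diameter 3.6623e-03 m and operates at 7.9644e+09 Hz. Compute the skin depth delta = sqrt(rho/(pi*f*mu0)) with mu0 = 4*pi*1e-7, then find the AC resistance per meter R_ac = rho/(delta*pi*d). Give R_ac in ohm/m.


delta = sqrt(1.68e-8 / (pi * 7.9644e+09 * 4*pi*1e-7)) = 7.309678e-07 m
R_ac = 1.68e-8 / (7.309678e-07 * pi * 3.6623e-03) = 1.998 ohm/m

1.998 ohm/m


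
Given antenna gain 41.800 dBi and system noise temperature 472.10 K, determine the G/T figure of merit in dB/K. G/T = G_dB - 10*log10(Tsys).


G/T = 41.800 - 10*log10(472.10) = 41.800 - 26.74034 = 15.06 dB/K

15.06 dB/K


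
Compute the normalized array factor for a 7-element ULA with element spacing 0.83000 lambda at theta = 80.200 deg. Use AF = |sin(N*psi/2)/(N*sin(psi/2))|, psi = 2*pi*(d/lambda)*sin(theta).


psi = 2*pi*0.83000*sin(80.200 deg) = 5.138945 rad
AF = |sin(7*5.138945/2) / (7*sin(5.138945/2))| = 0.2005

0.2005


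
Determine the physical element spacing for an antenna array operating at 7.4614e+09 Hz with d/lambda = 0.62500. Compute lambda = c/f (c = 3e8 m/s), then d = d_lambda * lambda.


lambda = c / f = 3.0000e+08 / 7.4614e+09 = 0.04020693 m
d = 0.62500 * 0.04020693 = 0.02513 m

0.02513 m


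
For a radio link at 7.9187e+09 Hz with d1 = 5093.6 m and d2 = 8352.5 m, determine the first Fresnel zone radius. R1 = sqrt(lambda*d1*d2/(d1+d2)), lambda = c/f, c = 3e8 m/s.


lambda = c / f = 3.0000e+08 / 7.9187e+09 = 0.03788501 m
R1 = sqrt(0.03788501 * 5093.6 * 8352.5 / (5093.6 + 8352.5)) = 10.95 m

10.95 m


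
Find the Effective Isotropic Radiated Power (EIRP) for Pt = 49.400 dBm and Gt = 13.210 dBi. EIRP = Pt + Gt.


EIRP = Pt + Gt = 49.400 + 13.210 = 62.61 dBm

62.61 dBm


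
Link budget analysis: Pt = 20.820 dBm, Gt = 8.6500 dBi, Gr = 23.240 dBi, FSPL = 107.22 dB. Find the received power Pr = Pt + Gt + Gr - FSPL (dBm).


Pr = 20.820 + 8.6500 + 23.240 - 107.22 = -54.51 dBm

-54.51 dBm


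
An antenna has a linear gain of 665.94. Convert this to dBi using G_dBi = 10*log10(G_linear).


G_dBi = 10 * log10(665.94) = 28.23 dBi

28.23 dBi


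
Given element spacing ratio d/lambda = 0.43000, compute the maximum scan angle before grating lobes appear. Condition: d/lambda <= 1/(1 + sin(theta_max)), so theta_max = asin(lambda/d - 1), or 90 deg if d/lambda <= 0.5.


lambda/d - 1 = 1/0.43000 - 1 = 1.325581 >= 1
d/lambda <= 0.5, so the array can scan to endfire without grating lobes: theta_max = 90 deg

90 deg


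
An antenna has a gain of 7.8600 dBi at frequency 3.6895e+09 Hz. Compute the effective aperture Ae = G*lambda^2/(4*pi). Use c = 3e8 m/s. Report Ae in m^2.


lambda = c / f = 3.0000e+08 / 3.6895e+09 = 0.08131183 m
G_linear = 10^(7.8600/10) = 6.109420
Ae = G_linear * lambda^2 / (4*pi) = 6.109420 * 0.08131183^2 / (4*pi) = 3.214e-03 m^2

3.214e-03 m^2


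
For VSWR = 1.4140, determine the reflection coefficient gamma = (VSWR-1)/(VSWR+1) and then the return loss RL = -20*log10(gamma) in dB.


gamma = (1.4140 - 1) / (1.4140 + 1) = 0.1714996
RL = -20 * log10(0.1714996) = 15.31 dB

15.31 dB


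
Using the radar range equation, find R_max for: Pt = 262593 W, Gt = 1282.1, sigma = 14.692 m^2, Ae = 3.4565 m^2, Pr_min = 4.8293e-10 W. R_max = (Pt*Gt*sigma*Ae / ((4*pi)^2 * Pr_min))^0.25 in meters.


R^4 = 262593*1282.1*14.692*3.4565 / ((4*pi)^2 * 4.8293e-10) = 2.241912e+17
R_max = 2.241912e+17^0.25 = 21760 m

21760 m


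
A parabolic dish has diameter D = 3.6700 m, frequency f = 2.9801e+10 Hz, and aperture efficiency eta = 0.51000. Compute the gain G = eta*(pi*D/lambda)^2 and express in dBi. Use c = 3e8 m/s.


lambda = c / f = 3.0000e+08 / 2.9801e+10 = 0.01006678 m
G_linear = 0.51000 * (pi * 3.6700 / 0.01006678)^2 = 668992.0
G_dBi = 10 * log10(668992.0) = 58.25 dBi

58.25 dBi


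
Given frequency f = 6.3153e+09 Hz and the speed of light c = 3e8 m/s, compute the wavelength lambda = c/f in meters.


lambda = c / f = 3.0000e+08 / 6.3153e+09 = 0.04750 m

0.04750 m


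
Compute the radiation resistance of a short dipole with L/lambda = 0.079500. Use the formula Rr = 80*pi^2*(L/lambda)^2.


Rr = 80 * pi^2 * (0.079500)^2 = 80 * 9.869604 * 6.320250e-03 = 4.990 ohm

4.990 ohm


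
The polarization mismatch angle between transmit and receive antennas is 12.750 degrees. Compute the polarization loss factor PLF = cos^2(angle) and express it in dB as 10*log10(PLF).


PLF_linear = cos^2(12.750 deg) = 0.9512926
PLF_dB = 10 * log10(0.9512926) = -0.2169 dB

-0.2169 dB


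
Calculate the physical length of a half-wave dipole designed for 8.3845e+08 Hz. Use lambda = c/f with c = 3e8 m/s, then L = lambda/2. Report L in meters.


lambda = c / f = 3.0000e+08 / 8.3845e+08 = 0.3578031 m
L = lambda / 2 = 0.3578031 / 2 = 0.1789 m

0.1789 m


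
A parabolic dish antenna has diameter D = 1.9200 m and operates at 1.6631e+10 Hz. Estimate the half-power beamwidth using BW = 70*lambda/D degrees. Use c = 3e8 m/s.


lambda = c / f = 3.0000e+08 / 1.6631e+10 = 0.01803860 m
BW = 70 * 0.01803860 / 1.9200 = 0.6577 deg

0.6577 deg


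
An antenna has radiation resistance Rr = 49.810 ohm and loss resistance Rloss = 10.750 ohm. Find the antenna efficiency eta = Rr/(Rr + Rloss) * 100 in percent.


eta = 49.810 / (49.810 + 10.750) * 100 = 82.25%

82.25%


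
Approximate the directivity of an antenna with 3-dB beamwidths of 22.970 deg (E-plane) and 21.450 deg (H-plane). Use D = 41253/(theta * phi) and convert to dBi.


D_linear = 41253 / (22.970 * 21.450) = 83.72733
D_dBi = 10 * log10(83.72733) = 19.23 dBi

19.23 dBi


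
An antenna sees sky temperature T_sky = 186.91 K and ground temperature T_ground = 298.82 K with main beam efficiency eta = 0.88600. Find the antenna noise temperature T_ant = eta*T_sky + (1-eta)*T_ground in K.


T_ant = 0.88600 * 186.91 + (1 - 0.88600) * 298.82 = 199.7 K

199.7 K


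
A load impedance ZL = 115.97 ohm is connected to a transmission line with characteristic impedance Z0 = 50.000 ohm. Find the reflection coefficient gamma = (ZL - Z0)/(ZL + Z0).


gamma = (115.97 - 50.000) / (115.97 + 50.000) = 0.3975

0.3975


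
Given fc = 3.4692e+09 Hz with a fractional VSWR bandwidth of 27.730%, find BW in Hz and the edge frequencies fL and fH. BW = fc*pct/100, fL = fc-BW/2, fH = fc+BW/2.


BW = 3.4692e+09 * 27.730/100 = 9.620092e+08 Hz
fL = 3.4692e+09 - 9.620092e+08/2 = 2.988e+09 Hz
fH = 3.4692e+09 + 9.620092e+08/2 = 3.950e+09 Hz

BW=9.620e+08 Hz, fL=2.988e+09 Hz, fH=3.950e+09 Hz


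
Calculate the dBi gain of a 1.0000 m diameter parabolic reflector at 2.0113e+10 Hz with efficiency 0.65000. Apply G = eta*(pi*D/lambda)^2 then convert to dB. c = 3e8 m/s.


lambda = c / f = 3.0000e+08 / 2.0113e+10 = 0.01491573 m
G_linear = 0.65000 * (pi * 1.0000 / 0.01491573)^2 = 28835.27
G_dBi = 10 * log10(28835.27) = 44.60 dBi

44.60 dBi


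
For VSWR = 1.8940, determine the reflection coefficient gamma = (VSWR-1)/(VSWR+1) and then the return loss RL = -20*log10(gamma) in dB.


gamma = (1.8940 - 1) / (1.8940 + 1) = 0.3089150
RL = -20 * log10(0.3089150) = 10.20 dB

10.20 dB


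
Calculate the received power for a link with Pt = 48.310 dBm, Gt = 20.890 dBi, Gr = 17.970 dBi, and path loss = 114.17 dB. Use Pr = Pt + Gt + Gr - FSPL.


Pr = 48.310 + 20.890 + 17.970 - 114.17 = -27.00 dBm

-27.00 dBm


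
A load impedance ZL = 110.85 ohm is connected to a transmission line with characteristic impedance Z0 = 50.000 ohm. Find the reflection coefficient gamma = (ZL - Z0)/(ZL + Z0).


gamma = (110.85 - 50.000) / (110.85 + 50.000) = 0.3783

0.3783


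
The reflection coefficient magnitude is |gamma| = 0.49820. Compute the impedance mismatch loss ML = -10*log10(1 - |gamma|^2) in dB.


ML = -10 * log10(1 - 0.49820^2) = -10 * log10(0.75179676) = 1.239 dB

1.239 dB


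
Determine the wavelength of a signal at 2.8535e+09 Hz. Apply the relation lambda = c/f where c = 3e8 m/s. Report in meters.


lambda = c / f = 3.0000e+08 / 2.8535e+09 = 0.1051 m

0.1051 m


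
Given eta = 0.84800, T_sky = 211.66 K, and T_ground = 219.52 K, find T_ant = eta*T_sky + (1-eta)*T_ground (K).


T_ant = 0.84800 * 211.66 + (1 - 0.84800) * 219.52 = 212.9 K

212.9 K


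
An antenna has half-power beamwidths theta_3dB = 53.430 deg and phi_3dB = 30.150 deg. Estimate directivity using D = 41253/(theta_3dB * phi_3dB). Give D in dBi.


D_linear = 41253 / (53.430 * 30.150) = 25.60844
D_dBi = 10 * log10(25.60844) = 14.08 dBi

14.08 dBi


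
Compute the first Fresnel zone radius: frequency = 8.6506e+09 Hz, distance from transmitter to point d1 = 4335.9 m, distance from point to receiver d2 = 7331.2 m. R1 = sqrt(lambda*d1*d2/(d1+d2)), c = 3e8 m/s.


lambda = c / f = 3.0000e+08 / 8.6506e+09 = 0.03467968 m
R1 = sqrt(0.03467968 * 4335.9 * 7331.2 / (4335.9 + 7331.2)) = 9.720 m

9.720 m


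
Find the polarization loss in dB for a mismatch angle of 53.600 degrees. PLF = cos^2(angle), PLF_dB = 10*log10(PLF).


PLF_linear = cos^2(53.600 deg) = 0.3521460
PLF_dB = 10 * log10(0.3521460) = -4.533 dB

-4.533 dB


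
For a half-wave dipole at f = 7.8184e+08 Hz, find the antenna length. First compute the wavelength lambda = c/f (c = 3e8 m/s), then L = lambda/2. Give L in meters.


lambda = c / f = 3.0000e+08 / 7.8184e+08 = 0.3837102 m
L = lambda / 2 = 0.3837102 / 2 = 0.1919 m

0.1919 m


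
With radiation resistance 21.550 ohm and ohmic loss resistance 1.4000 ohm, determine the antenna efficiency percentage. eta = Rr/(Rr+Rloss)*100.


eta = 21.550 / (21.550 + 1.4000) * 100 = 93.90%

93.90%


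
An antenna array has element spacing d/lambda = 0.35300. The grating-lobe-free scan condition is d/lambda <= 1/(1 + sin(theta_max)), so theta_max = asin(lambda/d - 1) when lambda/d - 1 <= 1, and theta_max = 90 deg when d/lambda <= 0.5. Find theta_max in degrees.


lambda/d - 1 = 1/0.35300 - 1 = 1.832861 >= 1
d/lambda <= 0.5, so the array can scan to endfire without grating lobes: theta_max = 90 deg

90 deg


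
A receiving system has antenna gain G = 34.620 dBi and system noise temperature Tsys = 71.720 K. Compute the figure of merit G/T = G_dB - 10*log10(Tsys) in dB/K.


G/T = 34.620 - 10*log10(71.720) = 34.620 - 18.55640 = 16.06 dB/K

16.06 dB/K


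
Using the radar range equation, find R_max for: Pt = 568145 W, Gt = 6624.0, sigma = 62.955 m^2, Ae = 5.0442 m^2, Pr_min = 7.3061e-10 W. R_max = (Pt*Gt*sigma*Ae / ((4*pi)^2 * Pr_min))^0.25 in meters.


R^4 = 568145*6624.0*62.955*5.0442 / ((4*pi)^2 * 7.3061e-10) = 1.035850e+19
R_max = 1.035850e+19^0.25 = 56731 m

56731 m


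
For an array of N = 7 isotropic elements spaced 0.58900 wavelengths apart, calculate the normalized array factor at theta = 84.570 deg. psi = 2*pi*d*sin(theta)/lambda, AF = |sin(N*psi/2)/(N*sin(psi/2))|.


psi = 2*pi*0.58900*sin(84.570 deg) = 3.684189 rad
AF = |sin(7*3.684189/2) / (7*sin(3.684189/2))| = 0.04781

0.04781


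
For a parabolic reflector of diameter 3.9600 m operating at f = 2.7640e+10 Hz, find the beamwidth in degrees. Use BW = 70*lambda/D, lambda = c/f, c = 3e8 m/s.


lambda = c / f = 3.0000e+08 / 2.7640e+10 = 0.01085384 m
BW = 70 * 0.01085384 / 3.9600 = 0.1919 deg

0.1919 deg


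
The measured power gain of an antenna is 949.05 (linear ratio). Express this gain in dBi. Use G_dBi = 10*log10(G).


G_dBi = 10 * log10(949.05) = 29.77 dBi

29.77 dBi


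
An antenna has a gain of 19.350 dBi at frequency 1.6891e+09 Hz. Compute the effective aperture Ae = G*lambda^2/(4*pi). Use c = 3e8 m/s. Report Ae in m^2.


lambda = c / f = 3.0000e+08 / 1.6891e+09 = 0.1776094 m
G_linear = 10^(19.350/10) = 86.09938
Ae = G_linear * lambda^2 / (4*pi) = 86.09938 * 0.1776094^2 / (4*pi) = 0.2161 m^2

0.2161 m^2


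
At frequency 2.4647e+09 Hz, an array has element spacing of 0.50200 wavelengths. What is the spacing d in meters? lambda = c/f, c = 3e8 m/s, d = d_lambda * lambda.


lambda = c / f = 3.0000e+08 / 2.4647e+09 = 0.1217187 m
d = 0.50200 * 0.1217187 = 0.06110 m

0.06110 m


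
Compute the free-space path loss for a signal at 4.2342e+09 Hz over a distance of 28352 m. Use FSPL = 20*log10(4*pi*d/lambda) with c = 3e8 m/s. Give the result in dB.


lambda = c / f = 3.0000e+08 / 4.2342e+09 = 0.07085164 m
FSPL = 20 * log10(4*pi*28352/0.07085164) = 134.0 dB

134.0 dB


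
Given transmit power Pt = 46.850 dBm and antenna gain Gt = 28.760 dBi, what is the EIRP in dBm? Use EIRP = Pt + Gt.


EIRP = Pt + Gt = 46.850 + 28.760 = 75.61 dBm

75.61 dBm


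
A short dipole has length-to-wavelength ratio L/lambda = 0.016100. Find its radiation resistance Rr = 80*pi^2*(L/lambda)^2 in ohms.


Rr = 80 * pi^2 * (0.016100)^2 = 80 * 9.869604 * 2.592100e-04 = 0.2047 ohm

0.2047 ohm


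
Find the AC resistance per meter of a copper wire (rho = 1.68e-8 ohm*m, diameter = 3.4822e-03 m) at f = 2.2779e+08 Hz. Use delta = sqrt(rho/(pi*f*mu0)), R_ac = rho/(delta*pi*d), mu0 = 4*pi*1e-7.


delta = sqrt(1.68e-8 / (pi * 2.2779e+08 * 4*pi*1e-7)) = 4.322226e-06 m
R_ac = 1.68e-8 / (4.322226e-06 * pi * 3.4822e-03) = 0.3553 ohm/m

0.3553 ohm/m


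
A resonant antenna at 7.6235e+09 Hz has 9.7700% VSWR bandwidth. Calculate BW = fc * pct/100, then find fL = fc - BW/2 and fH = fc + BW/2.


BW = 7.6235e+09 * 9.7700/100 = 7.448160e+08 Hz
fL = 7.6235e+09 - 7.448160e+08/2 = 7.251e+09 Hz
fH = 7.6235e+09 + 7.448160e+08/2 = 7.996e+09 Hz

BW=7.448e+08 Hz, fL=7.251e+09 Hz, fH=7.996e+09 Hz


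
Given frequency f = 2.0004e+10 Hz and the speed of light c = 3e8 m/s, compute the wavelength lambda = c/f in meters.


lambda = c / f = 3.0000e+08 / 2.0004e+10 = 0.01500 m

0.01500 m


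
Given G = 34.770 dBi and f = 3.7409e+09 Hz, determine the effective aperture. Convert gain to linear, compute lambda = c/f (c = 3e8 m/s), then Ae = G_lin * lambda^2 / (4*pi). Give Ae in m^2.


lambda = c / f = 3.0000e+08 / 3.7409e+09 = 0.08019461 m
G_linear = 10^(34.770/10) = 2999.163
Ae = G_linear * lambda^2 / (4*pi) = 2999.163 * 0.08019461^2 / (4*pi) = 1.535 m^2

1.535 m^2


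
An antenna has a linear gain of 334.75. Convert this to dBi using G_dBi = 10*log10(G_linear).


G_dBi = 10 * log10(334.75) = 25.25 dBi

25.25 dBi


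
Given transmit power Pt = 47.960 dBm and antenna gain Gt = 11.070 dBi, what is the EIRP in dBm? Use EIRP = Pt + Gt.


EIRP = Pt + Gt = 47.960 + 11.070 = 59.03 dBm

59.03 dBm


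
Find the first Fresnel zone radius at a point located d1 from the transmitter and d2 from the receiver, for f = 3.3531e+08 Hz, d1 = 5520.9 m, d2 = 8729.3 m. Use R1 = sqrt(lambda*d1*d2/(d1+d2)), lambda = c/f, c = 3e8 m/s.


lambda = c / f = 3.0000e+08 / 3.3531e+08 = 0.8946945 m
R1 = sqrt(0.8946945 * 5520.9 * 8729.3 / (5520.9 + 8729.3)) = 55.01 m

55.01 m


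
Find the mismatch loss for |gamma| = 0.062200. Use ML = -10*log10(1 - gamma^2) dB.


ML = -10 * log10(1 - 0.062200^2) = -10 * log10(0.99613116) = 0.01683 dB

0.01683 dB


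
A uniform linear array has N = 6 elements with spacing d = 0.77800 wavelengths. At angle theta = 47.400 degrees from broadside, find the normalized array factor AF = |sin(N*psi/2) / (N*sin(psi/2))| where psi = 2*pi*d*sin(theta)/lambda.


psi = 2*pi*0.77800*sin(47.400 deg) = 3.598277 rad
AF = |sin(6*3.598277/2) / (6*sin(3.598277/2))| = 0.1677

0.1677


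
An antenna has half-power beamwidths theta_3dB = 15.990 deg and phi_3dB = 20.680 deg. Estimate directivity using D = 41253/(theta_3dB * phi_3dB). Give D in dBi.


D_linear = 41253 / (15.990 * 20.680) = 124.7546
D_dBi = 10 * log10(124.7546) = 20.96 dBi

20.96 dBi


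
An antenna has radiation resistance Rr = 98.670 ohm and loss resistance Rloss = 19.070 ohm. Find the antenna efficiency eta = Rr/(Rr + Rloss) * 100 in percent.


eta = 98.670 / (98.670 + 19.070) * 100 = 83.80%

83.80%


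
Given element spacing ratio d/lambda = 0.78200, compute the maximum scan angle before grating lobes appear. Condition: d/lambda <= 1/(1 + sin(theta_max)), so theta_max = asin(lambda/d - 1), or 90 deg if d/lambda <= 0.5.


lambda/d - 1 = 1/0.78200 - 1 = 0.2787724
theta_max = asin(0.2787724) = 16.19 deg

16.19 deg


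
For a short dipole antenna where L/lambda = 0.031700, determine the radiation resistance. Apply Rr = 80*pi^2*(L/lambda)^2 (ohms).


Rr = 80 * pi^2 * (0.031700)^2 = 80 * 9.869604 * 1.004890e-03 = 0.7934 ohm

0.7934 ohm


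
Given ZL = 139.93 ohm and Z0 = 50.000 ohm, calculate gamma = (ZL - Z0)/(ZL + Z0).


gamma = (139.93 - 50.000) / (139.93 + 50.000) = 0.4735

0.4735


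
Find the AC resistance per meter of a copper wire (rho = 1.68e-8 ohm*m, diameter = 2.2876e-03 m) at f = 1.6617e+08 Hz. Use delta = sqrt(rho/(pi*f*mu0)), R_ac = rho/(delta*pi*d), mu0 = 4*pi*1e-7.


delta = sqrt(1.68e-8 / (pi * 1.6617e+08 * 4*pi*1e-7)) = 5.060559e-06 m
R_ac = 1.68e-8 / (5.060559e-06 * pi * 2.2876e-03) = 0.4619 ohm/m

0.4619 ohm/m


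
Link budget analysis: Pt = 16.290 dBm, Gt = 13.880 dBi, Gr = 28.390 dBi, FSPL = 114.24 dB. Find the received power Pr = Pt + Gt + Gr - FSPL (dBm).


Pr = 16.290 + 13.880 + 28.390 - 114.24 = -55.68 dBm

-55.68 dBm


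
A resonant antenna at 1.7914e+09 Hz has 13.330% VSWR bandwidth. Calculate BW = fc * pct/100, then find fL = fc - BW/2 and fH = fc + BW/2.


BW = 1.7914e+09 * 13.330/100 = 2.387936e+08 Hz
fL = 1.7914e+09 - 2.387936e+08/2 = 1.672e+09 Hz
fH = 1.7914e+09 + 2.387936e+08/2 = 1.911e+09 Hz

BW=2.388e+08 Hz, fL=1.672e+09 Hz, fH=1.911e+09 Hz


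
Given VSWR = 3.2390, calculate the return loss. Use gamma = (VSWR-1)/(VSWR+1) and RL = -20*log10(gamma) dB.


gamma = (3.2390 - 1) / (3.2390 + 1) = 0.5281906
RL = -20 * log10(0.5281906) = 5.544 dB

5.544 dB


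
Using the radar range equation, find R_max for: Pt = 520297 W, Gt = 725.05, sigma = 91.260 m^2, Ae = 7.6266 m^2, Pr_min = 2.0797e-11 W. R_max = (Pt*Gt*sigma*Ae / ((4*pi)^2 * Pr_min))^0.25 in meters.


R^4 = 520297*725.05*91.260*7.6266 / ((4*pi)^2 * 2.0797e-11) = 7.994849e+19
R_max = 7.994849e+19^0.25 = 94559 m

94559 m
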